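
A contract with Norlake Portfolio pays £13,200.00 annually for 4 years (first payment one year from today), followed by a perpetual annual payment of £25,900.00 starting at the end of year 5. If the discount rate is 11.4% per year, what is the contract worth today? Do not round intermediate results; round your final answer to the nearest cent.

PV of 4-year annuity: £13,200.00 × [1 − (1+0.114)^−4] / 0.114 = 40604.97357
Perpetuity value at year 4: £25,900.00 / 0.114 = 227192.98246
PV of perpetuity: 227192.98246 / (1+0.114)^4 = 147521.10249
Total PV = 40604.97357 + 147521.10249 = 188126.07606

£188126.08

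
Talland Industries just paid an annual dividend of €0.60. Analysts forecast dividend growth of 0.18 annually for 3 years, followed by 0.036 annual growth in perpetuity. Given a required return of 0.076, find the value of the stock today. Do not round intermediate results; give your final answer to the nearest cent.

D_1 = 0.70800
D_2 = 0.83544
D_3 = 0.98582
Terminal value at year 3: TV = D_3×(1+g_2)/(r−g_2) = 1.02131/0.04 = 25.53272
P_0 = D_1/(1+r)^1 + D_2/(1+r)^2 + D_3/(1+r)^3 + TV/(1+r)^3
    = 0.65799 + 0.72159 + 0.79134 + 20.49558 = 22.66650

€22.67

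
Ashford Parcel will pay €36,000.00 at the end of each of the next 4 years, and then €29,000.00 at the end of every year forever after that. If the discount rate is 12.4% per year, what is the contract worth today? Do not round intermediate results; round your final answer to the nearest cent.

€254954.53

PV of 4-year annuity: €36,000.00 × [1 − (1+0.124)^−4] / 0.124 = 108429.75456
Perpetuity value at year 4: €29,000.00 / 0.124 = 233870.96774
PV of perpetuity: 233870.96774 / (1+0.124)^4 = 146524.77657
Total PV = 108429.75456 + 146524.77657 = 254954.53113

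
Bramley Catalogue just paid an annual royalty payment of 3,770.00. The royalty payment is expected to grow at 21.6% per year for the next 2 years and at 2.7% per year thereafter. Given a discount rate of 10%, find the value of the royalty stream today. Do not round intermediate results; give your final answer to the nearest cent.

73588.90

D_1 = 4584.32000
D_2 = 5574.53312
Terminal value at year 2: TV = D_2×(1+g_2)/(r−g_2) = 5725.04551/0.073 = 78425.28102
P_0 = D_1/(1+r)^1 + D_2/(1+r)^2 + TV/(1+r)^2
    = 4167.56364 + 4607.05217 + 64814.28183 = 73588.89763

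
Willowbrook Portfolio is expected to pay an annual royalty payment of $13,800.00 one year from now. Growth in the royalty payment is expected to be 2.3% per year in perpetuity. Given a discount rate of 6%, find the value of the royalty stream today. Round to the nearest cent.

Growing perpetuity: P = D₁ / (r − g) = $13,800.0000 / (0.06 − 0.023) = $372,972.97

$372972.97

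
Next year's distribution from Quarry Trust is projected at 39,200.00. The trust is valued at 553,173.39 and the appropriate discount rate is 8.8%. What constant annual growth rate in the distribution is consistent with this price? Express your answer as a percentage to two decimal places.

P = D₁/(r−g) ⇒ g = r − D₁/P = 0.088 − 39,200.00/553,173.39 = 0.017136

1.71%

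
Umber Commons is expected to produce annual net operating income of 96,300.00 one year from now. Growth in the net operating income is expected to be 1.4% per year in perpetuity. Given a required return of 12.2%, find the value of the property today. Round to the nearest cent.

891666.67

Growing perpetuity: P = D₁ / (r − g) = 96,300.0000 / (0.122 − 0.014) = 891,666.67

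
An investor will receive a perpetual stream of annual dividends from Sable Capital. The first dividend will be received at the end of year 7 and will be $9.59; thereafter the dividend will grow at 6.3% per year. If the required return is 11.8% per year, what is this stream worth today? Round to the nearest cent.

$89.29

Value at end of year 6: C₁ / (r − g) = $9.59 / (0.118 − 0.063) = $174.3636
Discount to today: PV = $174.3636 / (1 + 0.118)^6 = $174.3636 / 1.952769 = $89.29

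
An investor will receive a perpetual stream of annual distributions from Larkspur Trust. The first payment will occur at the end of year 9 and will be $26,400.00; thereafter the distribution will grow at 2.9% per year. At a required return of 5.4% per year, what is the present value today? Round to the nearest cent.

Value at end of year 8: C₁ / (r − g) = $26,400.00 / (0.054 − 0.029) = $1,056,000.0000
Discount to today: PV = $1,056,000.0000 / (1 + 0.054)^8 = $1,056,000.0000 / 1.523088 = $693,328.47

$693328.47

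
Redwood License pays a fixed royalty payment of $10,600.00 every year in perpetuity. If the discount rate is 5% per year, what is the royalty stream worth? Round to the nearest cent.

Level perpetuity: PV = C / r = $10,600.00 / 0.05 = $212,000.00

$212000.00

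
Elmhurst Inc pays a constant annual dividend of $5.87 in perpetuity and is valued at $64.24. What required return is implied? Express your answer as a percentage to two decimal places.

9.14%

P = C/r ⇒ r = C/P = $5.87/$64.24 = 0.091376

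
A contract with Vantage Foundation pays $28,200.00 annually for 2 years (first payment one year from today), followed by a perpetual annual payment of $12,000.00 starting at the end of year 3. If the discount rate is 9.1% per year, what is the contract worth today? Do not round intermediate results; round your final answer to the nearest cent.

PV of 2-year annuity: $28,200.00 × [1 − (1+0.091)^−2] / 0.091 = 49539.73053
Perpetuity value at year 2: $12,000.00 / 0.091 = 131868.13187
PV of perpetuity: 131868.13187 / (1+0.091)^2 = 110787.39547
Total PV = 49539.73053 + 110787.39547 = 160327.12600

$160327.13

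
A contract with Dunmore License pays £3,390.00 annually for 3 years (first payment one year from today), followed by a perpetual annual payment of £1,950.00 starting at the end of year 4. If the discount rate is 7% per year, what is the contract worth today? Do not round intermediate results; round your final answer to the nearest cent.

PV of 3-year annuity: £3,390.00 × [1 − (1+0.07)^−3] / 0.07 = 8896.43139
Perpetuity value at year 3: £1,950.00 / 0.07 = 27857.14286
PV of perpetuity: 27857.14286 / (1+0.07)^3 = 22739.72657
Total PV = 8896.43139 + 22739.72657 = 31636.15796

£31636.16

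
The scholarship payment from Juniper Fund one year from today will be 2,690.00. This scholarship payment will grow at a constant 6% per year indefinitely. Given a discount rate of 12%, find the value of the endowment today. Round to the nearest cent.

Growing perpetuity: P = D₁ / (r − g) = 2,690.0000 / (0.12 − 0.06) = 44,833.33

44833.33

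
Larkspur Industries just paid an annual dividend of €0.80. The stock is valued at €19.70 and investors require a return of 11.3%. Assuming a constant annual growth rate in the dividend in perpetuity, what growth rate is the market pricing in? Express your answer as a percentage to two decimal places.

6.96%

P = D₀(1+g)/(r−g) ⇒ P(r−g) = D₀(1+g) ⇒ g(P+D₀) = P·r − D₀
g = (P·r − D₀)/(P + D₀) = (€19.70×0.113 − €0.80) / (€19.70 + €0.80) = 0.069566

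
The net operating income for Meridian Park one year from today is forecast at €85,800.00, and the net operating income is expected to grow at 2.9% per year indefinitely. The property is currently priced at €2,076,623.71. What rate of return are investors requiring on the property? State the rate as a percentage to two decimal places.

P = D₁/(r − g) ⇒ r = D₁/P + g = €85,800.0000/€2,076,623.71 + 0.029 = 0.041317 + 0.029 = 0.070317

7.03%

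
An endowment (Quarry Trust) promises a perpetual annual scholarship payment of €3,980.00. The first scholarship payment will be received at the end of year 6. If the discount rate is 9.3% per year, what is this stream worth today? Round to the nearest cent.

Value at end of year 5: C / r = €3,980.00 / 0.093 = €42,795.6989
Discount to today: PV = €42,795.6989 / (1 + 0.093)^5 = €42,795.6989 / 1.559915 = €27,434.64

€27434.64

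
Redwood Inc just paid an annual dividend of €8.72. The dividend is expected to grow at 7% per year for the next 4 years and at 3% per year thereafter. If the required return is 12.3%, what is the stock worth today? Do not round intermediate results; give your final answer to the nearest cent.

D_1 = 9.33040
D_2 = 9.98353
D_3 = 10.68237
D_4 = 11.43014
Terminal value at year 4: TV = D_4×(1+g_2)/(r−g_2) = 11.77305/0.093 = 126.59189
P_0 = D_1/(1+r)^1 + D_2/(1+r)^2 + D_3/(1+r)^3 + D_4/(1+r)^4 + TV/(1+r)^4
    = 8.30846 + 7.91634 + 7.54273 + 7.18675 + 79.59519 = 110.54948

€110.55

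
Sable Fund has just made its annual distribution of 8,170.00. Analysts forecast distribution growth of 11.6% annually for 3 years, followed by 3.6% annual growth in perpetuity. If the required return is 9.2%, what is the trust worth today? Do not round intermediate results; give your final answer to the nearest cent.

186934.47

D_1 = 9117.72000
D_2 = 10175.37552
D_3 = 11355.71908
Terminal value at year 3: TV = D_3×(1+g_2)/(r−g_2) = 11764.52497/0.056 = 210080.80299
P_0 = D_1/(1+r)^1 + D_2/(1+r)^2 + D_3/(1+r)^3 + TV/(1+r)^3
    = 8349.56044 + 8533.06726 + 8720.60720 + 161331.23324 = 186934.46815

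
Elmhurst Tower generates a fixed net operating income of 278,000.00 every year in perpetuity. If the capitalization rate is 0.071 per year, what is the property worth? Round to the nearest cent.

Level perpetuity: PV = C / r = 278,000.00 / 0.071 = 3,915,492.96

3915492.96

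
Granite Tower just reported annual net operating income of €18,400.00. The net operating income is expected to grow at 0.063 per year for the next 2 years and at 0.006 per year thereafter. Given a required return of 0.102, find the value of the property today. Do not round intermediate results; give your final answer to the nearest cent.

D_1 = 19559.20000
D_2 = 20791.42960
Terminal value at year 2: TV = D_2×(1+g_2)/(r−g_2) = 20916.17818/0.096 = 217876.85602
P_0 = D_1/(1+r)^1 + D_2/(1+r)^2 + TV/(1+r)^2
    = 17748.82033 + 17120.68603 + 179410.52238 = 214280.02874

€214280.03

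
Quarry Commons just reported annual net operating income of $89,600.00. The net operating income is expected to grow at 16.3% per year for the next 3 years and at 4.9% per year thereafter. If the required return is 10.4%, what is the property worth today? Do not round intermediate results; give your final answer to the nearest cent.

D_1 = 104204.80000
D_2 = 121190.18240
D_3 = 140944.18213
Terminal value at year 3: TV = D_3×(1+g_2)/(r−g_2) = 147850.44706/0.055 = 2688189.94647
P_0 = D_1/(1+r)^1 + D_2/(1+r)^2 + D_3/(1+r)^3 + TV/(1+r)^3
    = 94388.40580 + 99432.71372 + 104746.59968 + 1997803.32852 = 2296371.04772

$2296371.05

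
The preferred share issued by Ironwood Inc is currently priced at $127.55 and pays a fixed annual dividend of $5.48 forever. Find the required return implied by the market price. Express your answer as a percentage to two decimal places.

P = C/r ⇒ r = C/P = $5.48/$127.55 = 0.042964

4.30%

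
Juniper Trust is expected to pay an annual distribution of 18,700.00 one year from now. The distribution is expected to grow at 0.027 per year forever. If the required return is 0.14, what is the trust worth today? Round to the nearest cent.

Growing perpetuity: P = D₁ / (r − g) = 18,700.0000 / (0.14 − 0.027) = 165,486.73

165486.73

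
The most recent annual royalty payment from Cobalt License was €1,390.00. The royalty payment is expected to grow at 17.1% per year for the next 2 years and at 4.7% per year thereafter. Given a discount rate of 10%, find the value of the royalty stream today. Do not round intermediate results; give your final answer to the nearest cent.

€34173.11

D_1 = 1627.69000
D_2 = 1906.02499
Terminal value at year 2: TV = D_2×(1+g_2)/(r−g_2) = 1995.60816/0.053 = 37652.98424
P_0 = D_1/(1+r)^1 + D_2/(1+r)^2 + TV/(1+r)^2
    = 1479.71818 + 1575.22726 + 31118.16879 = 34173.11424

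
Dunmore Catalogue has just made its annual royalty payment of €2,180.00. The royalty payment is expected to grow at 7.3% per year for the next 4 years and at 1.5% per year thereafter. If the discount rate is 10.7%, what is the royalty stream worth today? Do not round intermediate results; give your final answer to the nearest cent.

€29300.36

D_1 = 2339.14000
D_2 = 2509.89722
D_3 = 2693.11972
D_4 = 2889.71746
Terminal value at year 4: TV = D_4×(1+g_2)/(r−g_2) = 2933.06322/0.092 = 31881.12194
P_0 = D_1/(1+r)^1 + D_2/(1+r)^2 + D_3/(1+r)^3 + D_4/(1+r)^4 + TV/(1+r)^4
    = 2113.04426 + 2048.14498 + 1985.23899 + 1924.26508 + 21229.66362 = 29300.35693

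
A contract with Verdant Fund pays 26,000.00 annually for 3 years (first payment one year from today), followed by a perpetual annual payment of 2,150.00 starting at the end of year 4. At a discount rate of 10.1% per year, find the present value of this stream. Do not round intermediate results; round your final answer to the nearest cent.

80494.29

PV of 3-year annuity: 26,000.00 × [1 − (1+0.101)^−3] / 0.101 = 64544.49019
Perpetuity value at year 3: 2,150.00 / 0.101 = 21287.12871
PV of perpetuity: 21287.12871 / (1+0.101)^3 = 15949.79587
Total PV = 64544.49019 + 15949.79587 = 80494.28606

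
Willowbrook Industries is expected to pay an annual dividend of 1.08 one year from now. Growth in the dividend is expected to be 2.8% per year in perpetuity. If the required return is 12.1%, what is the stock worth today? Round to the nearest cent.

Growing perpetuity: P = D₁ / (r − g) = 1.0800 / (0.121 − 0.028) = 11.61

11.61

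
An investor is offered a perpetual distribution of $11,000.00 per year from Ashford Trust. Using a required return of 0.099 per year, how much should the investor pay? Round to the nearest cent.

Level perpetuity: PV = C / r = $11,000.00 / 0.099 = $111,111.11

$111111.11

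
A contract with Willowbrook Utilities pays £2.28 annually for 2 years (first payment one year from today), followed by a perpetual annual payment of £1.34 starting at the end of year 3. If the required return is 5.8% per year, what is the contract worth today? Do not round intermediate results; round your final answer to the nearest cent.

PV of 2-year annuity: £2.28 × [1 − (1+0.058)^−2] / 0.058 = 4.19188
Perpetuity value at year 2: £1.34 / 0.058 = 23.10345
PV of perpetuity: 23.10345 / (1+0.058)^2 = 20.63980
Total PV = 4.19188 + 20.63980 = 24.83168

£24.83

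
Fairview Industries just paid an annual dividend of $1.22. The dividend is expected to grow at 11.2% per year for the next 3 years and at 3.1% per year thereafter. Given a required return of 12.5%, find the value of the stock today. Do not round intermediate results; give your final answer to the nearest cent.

$16.50

D_1 = 1.35664
D_2 = 1.50858
D_3 = 1.67755
Terminal value at year 3: TV = D_3×(1+g_2)/(r−g_2) = 1.72955/0.094 = 18.39946
P_0 = D_1/(1+r)^1 + D_2/(1+r)^2 + D_3/(1+r)^3 + TV/(1+r)^3
    = 1.20590 + 1.19197 + 1.17819 + 12.92253 = 16.49859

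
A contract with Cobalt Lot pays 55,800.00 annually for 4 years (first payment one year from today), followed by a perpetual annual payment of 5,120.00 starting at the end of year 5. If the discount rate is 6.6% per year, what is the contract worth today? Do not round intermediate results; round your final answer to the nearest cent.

250801.22

PV of 4-year annuity: 55,800.00 × [1 − (1+0.066)^−4] / 0.066 = 190725.74593
Perpetuity value at year 4: 5,120.00 / 0.066 = 77575.75758
PV of perpetuity: 77575.75758 / (1+0.066)^4 = 60075.47408
Total PV = 190725.74593 + 60075.47408 = 250801.22001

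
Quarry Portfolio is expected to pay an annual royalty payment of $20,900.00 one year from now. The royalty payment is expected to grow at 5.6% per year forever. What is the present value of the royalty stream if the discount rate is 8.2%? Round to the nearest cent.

$803846.15

Growing perpetuity: P = D₁ / (r − g) = $20,900.0000 / (0.082 − 0.056) = $803,846.15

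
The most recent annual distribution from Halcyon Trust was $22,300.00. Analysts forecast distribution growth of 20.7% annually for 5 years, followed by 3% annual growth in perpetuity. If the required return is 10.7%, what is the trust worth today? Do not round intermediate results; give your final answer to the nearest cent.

D_1 = 26916.10000
D_2 = 32487.73270
D_3 = 39212.69337
D_4 = 47329.72090
D_5 = 57126.97312
Terminal value at year 5: TV = D_5×(1+g_2)/(r−g_2) = 58840.78232/0.077 = 764166.00410
P_0 = D_1/(1+r)^1 + D_2/(1+r)^2 + D_3/(1+r)^3 + D_4/(1+r)^4 + D_5/(1+r)^5 + TV/(1+r)^5
    = 24314.45348 + 26510.88107 + 28905.72128 + 31516.89755 + 34363.95243 + 459673.64936 = 605285.55516

$605285.56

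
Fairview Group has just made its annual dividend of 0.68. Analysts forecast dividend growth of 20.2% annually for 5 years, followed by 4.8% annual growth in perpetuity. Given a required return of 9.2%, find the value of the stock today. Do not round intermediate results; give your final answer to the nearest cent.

D_1 = 0.81736
D_2 = 0.98247
D_3 = 1.18092
D_4 = 1.41947
D_5 = 1.70621
Terminal value at year 5: TV = D_5×(1+g_2)/(r−g_2) = 1.78810/0.044 = 40.63870
P_0 = D_1/(1+r)^1 + D_2/(1+r)^2 + D_3/(1+r)^3 + D_4/(1+r)^4 + D_5/(1+r)^5 + TV/(1+r)^5
    = 0.74850 + 0.82390 + 0.90689 + 0.99824 + 1.09880 + 26.17138 = 30.74771

30.75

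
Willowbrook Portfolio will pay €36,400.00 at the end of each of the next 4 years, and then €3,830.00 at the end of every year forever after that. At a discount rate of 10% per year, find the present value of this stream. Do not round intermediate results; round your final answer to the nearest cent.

€141542.52

PV of 4-year annuity: €36,400.00 × [1 − (1+0.1)^−4] / 0.1 = 115383.10225
Perpetuity value at year 4: €3,830.00 / 0.1 = 38300.00000
PV of perpetuity: 38300.00000 / (1+0.1)^4 = 26159.41534
Total PV = 115383.10225 + 26159.41534 = 141542.51759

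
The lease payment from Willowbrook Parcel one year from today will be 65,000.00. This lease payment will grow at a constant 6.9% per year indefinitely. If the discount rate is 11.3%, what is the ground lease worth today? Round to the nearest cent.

Growing perpetuity: P = D₁ / (r − g) = 65,000.0000 / (0.113 − 0.069) = 1,477,272.73

1477272.73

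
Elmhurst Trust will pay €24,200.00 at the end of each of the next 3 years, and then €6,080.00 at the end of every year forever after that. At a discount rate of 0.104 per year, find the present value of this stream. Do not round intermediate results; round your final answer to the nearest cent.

€103207.85

PV of 3-year annuity: €24,200.00 × [1 − (1+0.104)^−3] / 0.104 = 59760.52977
Perpetuity value at year 3: €6,080.00 / 0.104 = 58461.53846
PV of perpetuity: 58461.53846 / (1+0.104)^3 = 43447.32272
Total PV = 59760.52977 + 43447.32272 = 103207.85249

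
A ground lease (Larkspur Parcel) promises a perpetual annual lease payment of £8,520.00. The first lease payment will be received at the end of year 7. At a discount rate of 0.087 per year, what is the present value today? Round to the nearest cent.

£59366.72

Value at end of year 6: C / r = £8,520.00 / 0.087 = £97,931.0345
Discount to today: PV = £97,931.0345 / (1 + 0.087)^6 = £97,931.0345 / 1.649595 = £59,366.72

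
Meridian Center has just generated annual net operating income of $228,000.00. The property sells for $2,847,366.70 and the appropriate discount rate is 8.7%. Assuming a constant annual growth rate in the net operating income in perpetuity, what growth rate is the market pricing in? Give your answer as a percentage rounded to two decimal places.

P = D₀(1+g)/(r−g) ⇒ P(r−g) = D₀(1+g) ⇒ g(P+D₀) = P·r − D₀
g = (P·r − D₀)/(P + D₀) = ($2,847,366.70×0.087 − $228,000.00) / ($2,847,366.70 + $228,000.00) = 0.006413

0.64%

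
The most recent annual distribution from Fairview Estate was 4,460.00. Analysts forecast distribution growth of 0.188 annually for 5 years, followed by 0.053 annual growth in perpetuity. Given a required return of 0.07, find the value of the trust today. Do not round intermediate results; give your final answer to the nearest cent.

D_1 = 5298.48000
D_2 = 6294.59424
D_3 = 7477.97796
D_4 = 8883.83781
D_5 = 10553.99932
Terminal value at year 5: TV = D_5×(1+g_2)/(r−g_2) = 11113.36129/0.017 = 653727.13447
P_0 = D_1/(1+r)^1 + D_2/(1+r)^2 + D_3/(1+r)^3 + D_4/(1+r)^4 + D_5/(1+r)^5 + TV/(1+r)^5
    = 4951.85047 + 5497.94239 + 6104.25753 + 6777.43733 + 7524.85565 + 466098.41203 = 496954.75540

496954.76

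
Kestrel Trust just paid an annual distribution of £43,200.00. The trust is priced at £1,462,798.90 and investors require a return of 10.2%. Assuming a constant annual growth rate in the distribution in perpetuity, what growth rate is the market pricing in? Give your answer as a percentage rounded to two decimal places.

P = D₀(1+g)/(r−g) ⇒ P(r−g) = D₀(1+g) ⇒ g(P+D₀) = P·r − D₀
g = (P·r − D₀)/(P + D₀) = (£1,462,798.90×0.102 − £43,200.00) / (£1,462,798.90 + £43,200.00) = 0.070389

7.04%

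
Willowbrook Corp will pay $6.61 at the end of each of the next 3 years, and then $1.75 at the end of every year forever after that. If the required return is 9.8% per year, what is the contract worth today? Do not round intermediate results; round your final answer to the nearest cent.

PV of 3-year annuity: $6.61 × [1 − (1+0.098)^−3] / 0.098 = 16.49614
Perpetuity value at year 3: $1.75 / 0.098 = 17.85714
PV of perpetuity: 17.85714 / (1+0.098)^3 = 13.48978
Total PV = 16.49614 + 13.48978 = 29.98593

$29.99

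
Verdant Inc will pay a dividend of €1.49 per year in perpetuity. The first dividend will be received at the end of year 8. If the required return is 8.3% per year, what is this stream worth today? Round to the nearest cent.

Value at end of year 7: C / r = €1.49 / 0.083 = €17.9518
Discount to today: PV = €17.9518 / (1 + 0.083)^7 = €17.9518 / 1.747428 = €10.27

€10.27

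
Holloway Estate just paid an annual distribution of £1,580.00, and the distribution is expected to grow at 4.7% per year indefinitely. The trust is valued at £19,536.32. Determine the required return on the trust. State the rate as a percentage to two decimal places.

D₁ = £1,580.00 × 1.047 = £1,654.2600
P = D₁/(r − g) ⇒ r = D₁/P + g = £1,654.2600/£19,536.32 + 0.047 = 0.084676 + 0.047 = 0.131676

13.17%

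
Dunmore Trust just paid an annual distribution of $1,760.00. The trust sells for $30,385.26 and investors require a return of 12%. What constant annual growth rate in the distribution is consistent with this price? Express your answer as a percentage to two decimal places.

5.87%

P = D₀(1+g)/(r−g) ⇒ P(r−g) = D₀(1+g) ⇒ g(P+D₀) = P·r − D₀
g = (P·r − D₀)/(P + D₀) = ($30,385.26×0.12 − $1,760.00) / ($30,385.26 + $1,760.00) = 0.058678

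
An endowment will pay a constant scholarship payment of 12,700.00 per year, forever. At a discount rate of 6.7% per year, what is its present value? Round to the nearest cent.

Level perpetuity: PV = C / r = 12,700.00 / 0.067 = 189,552.24

189552.24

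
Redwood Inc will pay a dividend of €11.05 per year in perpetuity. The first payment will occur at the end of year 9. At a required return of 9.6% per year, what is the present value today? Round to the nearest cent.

€55.28

Value at end of year 8: C / r = €11.05 / 0.096 = €115.1042
Discount to today: PV = €115.1042 / (1 + 0.096)^8 = €115.1042 / 2.082018 = €55.28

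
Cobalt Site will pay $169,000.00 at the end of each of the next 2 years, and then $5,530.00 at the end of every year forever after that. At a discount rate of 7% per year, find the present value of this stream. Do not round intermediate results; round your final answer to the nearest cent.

$374556.73

PV of 2-year annuity: $169,000.00 × [1 − (1+0.07)^−2] / 0.07 = 305555.07031
Perpetuity value at year 2: $5,530.00 / 0.07 = 79000.00000
PV of perpetuity: 79000.00000 / (1+0.07)^2 = 69001.65953
Total PV = 305555.07031 + 69001.65953 = 374556.72985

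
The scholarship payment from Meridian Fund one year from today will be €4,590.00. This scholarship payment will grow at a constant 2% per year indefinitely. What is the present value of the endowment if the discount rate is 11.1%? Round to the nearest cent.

€50439.56

Growing perpetuity: P = D₁ / (r − g) = €4,590.0000 / (0.111 − 0.02) = €50,439.56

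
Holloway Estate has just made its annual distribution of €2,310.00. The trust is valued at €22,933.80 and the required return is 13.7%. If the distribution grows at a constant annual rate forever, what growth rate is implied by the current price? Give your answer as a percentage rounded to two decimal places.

P = D₀(1+g)/(r−g) ⇒ P(r−g) = D₀(1+g) ⇒ g(P+D₀) = P·r − D₀
g = (P·r − D₀)/(P + D₀) = (€22,933.80×0.137 − €2,310.00) / (€22,933.80 + €2,310.00) = 0.032956

3.30%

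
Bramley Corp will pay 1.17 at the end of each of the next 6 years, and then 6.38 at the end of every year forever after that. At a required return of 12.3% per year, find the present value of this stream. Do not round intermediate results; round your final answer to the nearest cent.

PV of 6-year annuity: 1.17 × [1 − (1+0.123)^−6] / 0.123 = 4.76975
Perpetuity value at year 6: 6.38 / 0.123 = 51.86992
PV of perpetuity: 51.86992 / (1+0.123)^6 = 25.86051
Total PV = 4.76975 + 25.86051 = 30.63026

30.63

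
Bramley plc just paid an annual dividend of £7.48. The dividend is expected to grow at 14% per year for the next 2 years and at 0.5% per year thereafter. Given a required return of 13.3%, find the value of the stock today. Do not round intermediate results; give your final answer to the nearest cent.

D_1 = 8.52720
D_2 = 9.72101
Terminal value at year 2: TV = D_2×(1+g_2)/(r−g_2) = 9.76961/0.128 = 76.32510
P_0 = D_1/(1+r)^1 + D_2/(1+r)^2 + TV/(1+r)^2
    = 7.52621 + 7.57271 + 59.45763 = 74.55655

£74.56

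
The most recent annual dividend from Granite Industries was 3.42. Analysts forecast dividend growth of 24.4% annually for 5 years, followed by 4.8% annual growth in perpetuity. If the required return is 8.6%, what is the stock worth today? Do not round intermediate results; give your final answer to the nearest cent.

212.20

D_1 = 4.25448
D_2 = 5.29257
D_3 = 6.58396
D_4 = 8.19045
D_5 = 10.18892
Terminal value at year 5: TV = D_5×(1+g_2)/(r−g_2) = 10.67798/0.038 = 280.99959
P_0 = D_1/(1+r)^1 + D_2/(1+r)^2 + D_3/(1+r)^3 + D_4/(1+r)^4 + D_5/(1+r)^5 + TV/(1+r)^5
    = 3.91757 + 4.48753 + 5.14041 + 5.88828 + 6.74495 + 186.01868 = 212.19742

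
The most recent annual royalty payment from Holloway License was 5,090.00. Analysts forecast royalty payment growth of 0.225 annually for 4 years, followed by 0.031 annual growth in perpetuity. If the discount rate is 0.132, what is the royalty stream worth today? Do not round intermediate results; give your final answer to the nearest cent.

96154.34

D_1 = 6235.25000
D_2 = 7638.18125
D_3 = 9356.77203
D_4 = 11462.04574
Terminal value at year 4: TV = D_4×(1+g_2)/(r−g_2) = 11817.36916/0.101 = 117003.65501
P_0 = D_1/(1+r)^1 + D_2/(1+r)^2 + D_3/(1+r)^3 + D_4/(1+r)^4 + TV/(1+r)^4
    = 5508.17138 + 5960.69783 + 6450.40180 + 6980.33764 + 71254.73368 = 96154.34232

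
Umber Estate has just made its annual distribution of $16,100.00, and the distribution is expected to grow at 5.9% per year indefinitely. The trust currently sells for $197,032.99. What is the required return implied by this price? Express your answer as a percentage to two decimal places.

14.55%

D₁ = $16,100.00 × 1.059 = $17,049.9000
P = D₁/(r − g) ⇒ r = D₁/P + g = $17,049.9000/$197,032.99 + 0.059 = 0.086533 + 0.059 = 0.145533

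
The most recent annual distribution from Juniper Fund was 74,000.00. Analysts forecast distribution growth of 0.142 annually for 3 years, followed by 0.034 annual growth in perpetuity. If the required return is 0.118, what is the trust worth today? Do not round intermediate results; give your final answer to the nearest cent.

D_1 = 84508.00000
D_2 = 96508.13600
D_3 = 110212.29131
Terminal value at year 3: TV = D_3×(1+g_2)/(r−g_2) = 113959.50922/0.084 = 1356660.82401
P_0 = D_1/(1+r)^1 + D_2/(1+r)^2 + D_3/(1+r)^3 + TV/(1+r)^3
    = 75588.55098 + 77211.20324 + 78868.68882 + 970836.00286 = 1202504.44591

1202504.45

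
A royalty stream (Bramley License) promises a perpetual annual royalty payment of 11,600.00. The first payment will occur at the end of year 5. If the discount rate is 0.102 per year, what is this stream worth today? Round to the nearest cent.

Value at end of year 4: C / r = 11,600.00 / 0.102 = 113,725.4902
Discount to today: PV = 113,725.4902 / (1 + 0.102)^4 = 113,725.4902 / 1.474777 = 77,113.68

77113.68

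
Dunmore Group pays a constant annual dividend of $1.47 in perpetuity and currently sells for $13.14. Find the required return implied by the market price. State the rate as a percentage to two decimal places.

11.19%

P = C/r ⇒ r = C/P = $1.47/$13.14 = 0.111872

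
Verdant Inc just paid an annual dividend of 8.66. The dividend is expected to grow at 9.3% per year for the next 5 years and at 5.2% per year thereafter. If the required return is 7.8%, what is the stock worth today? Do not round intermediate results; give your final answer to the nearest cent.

420.60

D_1 = 9.46538
D_2 = 10.34566
D_3 = 11.30781
D_4 = 12.35943
D_5 = 13.50886
Terminal value at year 5: TV = D_5×(1+g_2)/(r−g_2) = 14.21132/0.026 = 546.58926
P_0 = D_1/(1+r)^1 + D_2/(1+r)^2 + D_3/(1+r)^3 + D_4/(1+r)^4 + D_5/(1+r)^5 + TV/(1+r)^5
    = 8.78050 + 8.90268 + 9.02656 + 9.15216 + 9.27951 + 375.46312 = 420.60452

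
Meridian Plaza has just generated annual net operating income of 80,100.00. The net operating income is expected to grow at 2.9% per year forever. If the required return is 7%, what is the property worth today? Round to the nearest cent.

2010314.63

D₁ = D₀ × (1 + g) = 80,100.00 × 1.029 = 82,422.9000
Growing perpetuity: P = D₁ / (r − g) = 82,422.9000 / (0.07 − 0.029) = 2,010,314.63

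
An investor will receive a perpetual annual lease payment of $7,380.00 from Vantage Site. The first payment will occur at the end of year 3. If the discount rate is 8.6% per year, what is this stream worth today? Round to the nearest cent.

$72760.93

Value at end of year 2: C / r = $7,380.00 / 0.086 = $85,813.9535
Discount to today: PV = $85,813.9535 / (1 + 0.086)^2 = $85,813.9535 / 1.179396 = $72,760.93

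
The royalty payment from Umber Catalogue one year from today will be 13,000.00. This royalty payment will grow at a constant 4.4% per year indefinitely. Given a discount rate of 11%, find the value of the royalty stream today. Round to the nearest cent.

196969.70

Growing perpetuity: P = D₁ / (r − g) = 13,000.0000 / (0.11 − 0.044) = 196,969.70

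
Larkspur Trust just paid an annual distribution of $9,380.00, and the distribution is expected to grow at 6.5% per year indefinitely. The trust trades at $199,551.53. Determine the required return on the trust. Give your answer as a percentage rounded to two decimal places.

D₁ = $9,380.00 × 1.065 = $9,989.7000
P = D₁/(r − g) ⇒ r = D₁/P + g = $9,989.7000/$199,551.53 + 0.065 = 0.050061 + 0.065 = 0.115061

11.51%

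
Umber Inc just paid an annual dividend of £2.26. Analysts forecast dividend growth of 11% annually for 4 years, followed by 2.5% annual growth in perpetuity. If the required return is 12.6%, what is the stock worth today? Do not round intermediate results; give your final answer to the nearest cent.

£30.38

D_1 = 2.50860
D_2 = 2.78455
D_3 = 3.09085
D_4 = 3.43084
Terminal value at year 4: TV = D_4×(1+g_2)/(r−g_2) = 3.51661/0.101 = 34.81792
P_0 = D_1/(1+r)^1 + D_2/(1+r)^2 + D_3/(1+r)^3 + D_4/(1+r)^4 + TV/(1+r)^4
    = 2.22789 + 2.19623 + 2.16502 + 2.13426 + 21.65954 = 30.38294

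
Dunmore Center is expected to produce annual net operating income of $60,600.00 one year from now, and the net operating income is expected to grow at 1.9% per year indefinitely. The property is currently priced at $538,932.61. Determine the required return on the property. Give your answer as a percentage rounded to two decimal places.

13.14%

P = D₁/(r − g) ⇒ r = D₁/P + g = $60,600.0000/$538,932.61 + 0.019 = 0.112444 + 0.019 = 0.131444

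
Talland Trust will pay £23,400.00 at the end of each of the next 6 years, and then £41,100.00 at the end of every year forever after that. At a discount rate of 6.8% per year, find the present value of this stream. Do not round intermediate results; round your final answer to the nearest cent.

PV of 6-year annuity: £23,400.00 × [1 − (1+0.068)^−6] / 0.068 = 112229.03106
Perpetuity value at year 6: £41,100.00 / 0.068 = 604411.76471
PV of perpetuity: 604411.76471 / (1+0.068)^6 = 407291.54349
Total PV = 112229.03106 + 407291.54349 = 519520.57455

£519520.57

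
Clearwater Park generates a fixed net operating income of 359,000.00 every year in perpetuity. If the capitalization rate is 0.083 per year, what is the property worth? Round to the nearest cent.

Level perpetuity: PV = C / r = 359,000.00 / 0.083 = 4,325,301.20

4325301.20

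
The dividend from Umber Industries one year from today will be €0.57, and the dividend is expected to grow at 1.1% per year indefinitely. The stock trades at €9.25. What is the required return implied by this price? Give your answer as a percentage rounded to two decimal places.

7.26%

P = D₁/(r − g) ⇒ r = D₁/P + g = €0.5700/€9.25 + 0.011 = 0.061622 + 0.011 = 0.072622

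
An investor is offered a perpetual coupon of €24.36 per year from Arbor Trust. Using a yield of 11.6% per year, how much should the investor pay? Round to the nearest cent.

Level perpetuity: PV = C / r = €24.36 / 0.116 = €210.00

€210.00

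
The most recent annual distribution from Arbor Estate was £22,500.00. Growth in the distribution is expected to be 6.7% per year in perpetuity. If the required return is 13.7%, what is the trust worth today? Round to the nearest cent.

D₁ = D₀ × (1 + g) = £22,500.00 × 1.067 = £24,007.5000
Growing perpetuity: P = D₁ / (r − g) = £24,007.5000 / (0.137 − 0.067) = £342,964.29

£342964.29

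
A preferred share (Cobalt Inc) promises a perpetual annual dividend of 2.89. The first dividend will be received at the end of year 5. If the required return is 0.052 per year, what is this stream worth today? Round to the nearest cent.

45.38

Value at end of year 4: C / r = 2.89 / 0.052 = 55.5769
Discount to today: PV = 55.5769 / (1 + 0.052)^4 = 55.5769 / 1.224794 = 45.38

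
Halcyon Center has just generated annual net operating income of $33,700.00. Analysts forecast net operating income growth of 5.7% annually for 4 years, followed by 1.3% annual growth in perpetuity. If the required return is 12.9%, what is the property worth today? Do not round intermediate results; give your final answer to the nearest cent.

D_1 = 35620.90000
D_2 = 37651.29130
D_3 = 39797.41490
D_4 = 42065.86755
Terminal value at year 4: TV = D_4×(1+g_2)/(r−g_2) = 42612.72383/0.116 = 367351.06752
P_0 = D_1/(1+r)^1 + D_2/(1+r)^2 + D_3/(1+r)^3 + D_4/(1+r)^4 + TV/(1+r)^4
    = 31550.84145 + 29538.74173 + 27654.96015 + 25891.31345 + 226102.59069 = 340738.44747

$340738.45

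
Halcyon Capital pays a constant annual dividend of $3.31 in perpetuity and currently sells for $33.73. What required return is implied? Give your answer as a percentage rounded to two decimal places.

9.81%

P = C/r ⇒ r = C/P = $3.31/$33.73 = 0.098132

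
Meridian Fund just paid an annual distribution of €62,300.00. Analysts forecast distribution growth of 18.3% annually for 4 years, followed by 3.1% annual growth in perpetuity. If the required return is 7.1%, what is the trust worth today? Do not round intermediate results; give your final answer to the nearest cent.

€2711911.91

D_1 = 73700.90000
D_2 = 87188.16470
D_3 = 103143.59884
D_4 = 122018.87743
Terminal value at year 4: TV = D_4×(1+g_2)/(r−g_2) = 125801.46263/0.04 = 3145036.56570
P_0 = D_1/(1+r)^1 + D_2/(1+r)^2 + D_3/(1+r)^3 + D_4/(1+r)^4 + TV/(1+r)^4
    = 68815.03268 + 76011.37597 + 83960.27803 + 92740.43782 + 2390384.78487 = 2711911.90936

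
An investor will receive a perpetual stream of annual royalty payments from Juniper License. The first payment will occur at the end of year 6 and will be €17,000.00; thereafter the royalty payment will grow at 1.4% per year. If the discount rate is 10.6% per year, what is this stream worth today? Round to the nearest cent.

€111656.87

Value at end of year 5: C₁ / (r − g) = €17,000.00 / (0.106 − 0.014) = €184,782.6087
Discount to today: PV = €184,782.6087 / (1 + 0.106)^5 = €184,782.6087 / 1.654915 = €111,656.87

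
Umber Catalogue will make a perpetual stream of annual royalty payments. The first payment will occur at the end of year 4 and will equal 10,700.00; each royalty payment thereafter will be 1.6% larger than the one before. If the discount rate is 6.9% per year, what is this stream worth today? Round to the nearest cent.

165262.68

Value at end of year 3: C₁ / (r − g) = 10,700.00 / (0.069 − 0.016) = 201,886.7925
Discount to today: PV = 201,886.7925 / (1 + 0.069)^3 = 201,886.7925 / 1.221612 = 165,262.68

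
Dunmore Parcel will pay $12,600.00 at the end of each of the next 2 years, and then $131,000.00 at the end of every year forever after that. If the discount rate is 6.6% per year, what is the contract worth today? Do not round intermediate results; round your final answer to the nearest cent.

PV of 2-year annuity: $12,600.00 × [1 − (1+0.066)^−2] / 0.066 = 22907.96194
Perpetuity value at year 2: $131,000.00 / 0.066 = 1984848.48485
PV of perpetuity: 1984848.48485 / (1+0.066)^2 = 1746678.40435
Total PV = 22907.96194 + 1746678.40435 = 1769586.36629

$1769586.37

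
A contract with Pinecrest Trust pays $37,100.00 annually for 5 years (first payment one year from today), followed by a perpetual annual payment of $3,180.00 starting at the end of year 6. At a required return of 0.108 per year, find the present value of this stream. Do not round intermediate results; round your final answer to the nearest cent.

PV of 5-year annuity: $37,100.00 × [1 − (1+0.108)^−5] / 0.108 = 137810.43781
Perpetuity value at year 5: $3,180.00 / 0.108 = 29444.44444
PV of perpetuity: 29444.44444 / (1+0.108)^5 = 17632.12120
Total PV = 137810.43781 + 17632.12120 = 155442.55901

$155442.56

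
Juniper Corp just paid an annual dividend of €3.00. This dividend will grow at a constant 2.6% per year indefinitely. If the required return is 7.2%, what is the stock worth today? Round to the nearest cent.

D₁ = D₀ × (1 + g) = €3.00 × 1.026 = €3.0780
Growing perpetuity: P = D₁ / (r − g) = €3.0780 / (0.072 − 0.026) = €66.91

€66.91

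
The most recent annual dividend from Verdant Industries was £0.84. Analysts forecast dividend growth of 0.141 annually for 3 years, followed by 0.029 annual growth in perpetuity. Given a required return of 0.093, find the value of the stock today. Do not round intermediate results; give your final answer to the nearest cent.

D_1 = 0.95844
D_2 = 1.09358
D_3 = 1.24777
Terminal value at year 3: TV = D_3×(1+g_2)/(r−g_2) = 1.28396/0.064 = 20.06188
P_0 = D_1/(1+r)^1 + D_2/(1+r)^2 + D_3/(1+r)^3 + TV/(1+r)^3
    = 0.87689 + 0.91540 + 0.95560 + 15.36424 = 18.11213

£18.11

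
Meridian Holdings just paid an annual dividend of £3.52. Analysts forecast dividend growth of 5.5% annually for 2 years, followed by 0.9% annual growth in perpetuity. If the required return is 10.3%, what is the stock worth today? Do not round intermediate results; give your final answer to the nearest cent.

D_1 = 3.71360
D_2 = 3.91785
Terminal value at year 2: TV = D_2×(1+g_2)/(r−g_2) = 3.95311/0.094 = 42.05435
P_0 = D_1/(1+r)^1 + D_2/(1+r)^2 + TV/(1+r)^2
    = 3.36682 + 3.22030 + 34.56686 = 41.15397

£41.15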